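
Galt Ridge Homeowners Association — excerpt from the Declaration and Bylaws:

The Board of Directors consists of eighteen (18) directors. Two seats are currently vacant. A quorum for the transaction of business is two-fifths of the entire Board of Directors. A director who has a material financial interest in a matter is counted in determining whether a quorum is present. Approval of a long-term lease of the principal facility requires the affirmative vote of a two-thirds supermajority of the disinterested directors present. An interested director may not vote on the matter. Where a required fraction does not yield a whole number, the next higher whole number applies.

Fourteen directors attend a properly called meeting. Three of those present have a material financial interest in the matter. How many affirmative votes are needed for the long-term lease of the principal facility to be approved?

The long-term lease of the principal facility requires two-thirds of the disinterested directors present (14 − 3 = 11).
2/3 of 11 = 7.33, rounded up to 8.

8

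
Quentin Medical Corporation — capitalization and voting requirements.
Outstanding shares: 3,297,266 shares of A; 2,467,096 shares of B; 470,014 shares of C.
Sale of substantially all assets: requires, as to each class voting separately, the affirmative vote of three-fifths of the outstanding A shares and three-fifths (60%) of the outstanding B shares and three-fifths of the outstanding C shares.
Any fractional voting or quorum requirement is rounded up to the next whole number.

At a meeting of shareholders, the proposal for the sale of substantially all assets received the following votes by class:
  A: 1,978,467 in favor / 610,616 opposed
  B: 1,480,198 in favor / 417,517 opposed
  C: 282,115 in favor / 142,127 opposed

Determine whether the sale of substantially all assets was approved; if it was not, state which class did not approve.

Not approved — the B shares did not give the required vote.

A: 3/5 of 3297266 = 1978359.60, rounded up to 1978360; 1,978,360 required, 1,978,467 in favor — approved.
B: 3/5 of 2467096 = 1480257.60, rounded up to 1480258; 1,480,258 required, 1,480,198 in favor — not approved.
C: 3/5 of 470014 = 282008.40, rounded up to 282009; 282,009 required, 282,115 in favor — approved.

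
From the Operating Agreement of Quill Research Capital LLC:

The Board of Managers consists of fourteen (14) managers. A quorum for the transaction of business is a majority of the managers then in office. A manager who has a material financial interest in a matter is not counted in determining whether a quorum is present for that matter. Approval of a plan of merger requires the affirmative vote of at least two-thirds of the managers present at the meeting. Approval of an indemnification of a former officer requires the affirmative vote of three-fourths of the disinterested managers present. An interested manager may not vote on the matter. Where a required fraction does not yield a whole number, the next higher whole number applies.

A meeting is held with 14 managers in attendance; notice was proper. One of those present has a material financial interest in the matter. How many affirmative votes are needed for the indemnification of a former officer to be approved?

10

The indemnification of a former officer requires three-fourths of the disinterested managers present (14 − 1 = 13).
3/4 of 13 = 9.75, rounded up to 10.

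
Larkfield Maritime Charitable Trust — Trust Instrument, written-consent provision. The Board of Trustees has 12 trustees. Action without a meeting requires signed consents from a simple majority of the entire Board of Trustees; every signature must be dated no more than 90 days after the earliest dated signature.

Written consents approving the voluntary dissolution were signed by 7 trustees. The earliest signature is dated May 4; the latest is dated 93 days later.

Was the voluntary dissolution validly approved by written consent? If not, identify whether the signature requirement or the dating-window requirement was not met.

Signatures required: a simple majority of 12 — a majority of 12 is 7, so 7 needed; 7 signed. Sufficient.
Dating window: the latest signature is 93 days after the earliest; the limit is 90 days. Outside the window.

Not effective — dating-window requirement not satisfied.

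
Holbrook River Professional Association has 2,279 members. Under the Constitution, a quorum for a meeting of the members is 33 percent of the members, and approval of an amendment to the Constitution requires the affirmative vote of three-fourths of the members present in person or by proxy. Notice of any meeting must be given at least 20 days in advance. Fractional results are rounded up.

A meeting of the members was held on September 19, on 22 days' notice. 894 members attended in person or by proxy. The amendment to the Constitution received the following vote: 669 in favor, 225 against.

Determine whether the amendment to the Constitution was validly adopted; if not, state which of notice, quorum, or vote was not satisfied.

Invalid — vote requirement not satisfied.

Notice: 22 days given; 20 required. Satisfied.
Quorum: 33% of 2,279 = 752.07, rounded up to 753; 894 present. Satisfied.
Vote: requires three-fourths of those present (894); 3/4 of 894 = 670.50, rounded up to 671, so 671 needed; 669 in favor. Not satisfied.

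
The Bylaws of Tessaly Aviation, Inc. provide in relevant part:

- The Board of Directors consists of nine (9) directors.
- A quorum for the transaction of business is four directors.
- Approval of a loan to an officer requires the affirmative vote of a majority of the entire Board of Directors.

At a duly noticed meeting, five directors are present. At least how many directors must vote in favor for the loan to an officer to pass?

5

The loan to an officer requires a majority of the entire Board of Directors (9).
A majority of 9 is 5.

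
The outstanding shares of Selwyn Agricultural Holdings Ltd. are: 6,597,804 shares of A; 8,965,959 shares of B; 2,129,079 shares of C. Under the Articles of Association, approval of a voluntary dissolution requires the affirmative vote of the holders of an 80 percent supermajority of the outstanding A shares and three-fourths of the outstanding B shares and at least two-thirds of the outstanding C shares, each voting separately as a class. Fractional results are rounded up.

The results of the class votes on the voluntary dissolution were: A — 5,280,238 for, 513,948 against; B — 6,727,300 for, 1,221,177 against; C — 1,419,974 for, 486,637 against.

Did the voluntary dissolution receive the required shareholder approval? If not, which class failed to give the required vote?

A: 4/5 of 6597804 = 5278243.20, rounded up to 5278244; 5,278,244 required, 5,280,238 in favor — approved.
B: 3/4 of 8965959 = 6724469.25, rounded up to 6724470; 6,724,470 required, 6,727,300 in favor — approved.
C: 2/3 of 2129079 = 1419386; 1,419,386 required, 1,419,974 in favor — approved.

Approved — every class gave the required vote.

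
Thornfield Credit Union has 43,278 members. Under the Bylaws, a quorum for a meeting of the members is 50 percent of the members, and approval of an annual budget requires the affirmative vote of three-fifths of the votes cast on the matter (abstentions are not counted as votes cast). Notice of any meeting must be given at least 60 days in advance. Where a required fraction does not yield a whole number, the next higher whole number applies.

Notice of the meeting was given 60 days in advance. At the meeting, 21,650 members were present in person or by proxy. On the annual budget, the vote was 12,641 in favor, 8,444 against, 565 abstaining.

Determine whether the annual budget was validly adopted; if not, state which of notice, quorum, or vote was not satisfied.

Invalid — vote requirement not satisfied.

Notice: 60 days given; 60 required. Satisfied.
Quorum: 50% of 43,278 = 21,639; 21,650 present. Satisfied.
Vote: requires three-fifths of the votes cast (21,650 − 565 abstaining = 21,085); 3/5 of 21085 = 12651, so 12,651 needed; 12,641 in favor. Not satisfied.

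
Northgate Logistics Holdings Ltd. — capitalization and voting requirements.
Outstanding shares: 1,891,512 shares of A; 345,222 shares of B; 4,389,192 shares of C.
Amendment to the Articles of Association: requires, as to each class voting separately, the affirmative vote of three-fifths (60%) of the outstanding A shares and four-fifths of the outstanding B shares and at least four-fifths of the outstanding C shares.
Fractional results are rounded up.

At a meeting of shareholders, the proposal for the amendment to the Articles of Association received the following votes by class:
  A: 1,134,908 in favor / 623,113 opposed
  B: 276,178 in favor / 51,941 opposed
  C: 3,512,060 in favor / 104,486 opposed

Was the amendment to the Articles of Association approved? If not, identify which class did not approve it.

Approved — every class gave the required vote.

A: 3/5 of 1891512 = 1134907.20, rounded up to 1134908; 1,134,908 required, 1,134,908 in favor — approved.
B: 4/5 of 345222 = 276177.60, rounded up to 276178; 276,178 required, 276,178 in favor — approved.
C: 4/5 of 4389192 = 3511353.60, rounded up to 3511354; 3,511,354 required, 3,512,060 in favor — approved.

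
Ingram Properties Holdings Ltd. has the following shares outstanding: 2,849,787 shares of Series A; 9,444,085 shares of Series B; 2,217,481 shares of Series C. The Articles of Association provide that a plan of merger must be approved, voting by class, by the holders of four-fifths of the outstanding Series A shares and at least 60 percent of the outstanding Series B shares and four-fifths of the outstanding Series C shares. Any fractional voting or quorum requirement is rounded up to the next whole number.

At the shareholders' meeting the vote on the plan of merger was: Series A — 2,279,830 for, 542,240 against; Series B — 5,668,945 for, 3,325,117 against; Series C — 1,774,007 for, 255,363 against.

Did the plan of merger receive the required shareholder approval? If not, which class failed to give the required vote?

Approved — every class gave the required vote.

Series A: 4/5 of 2849787 = 2279829.60, rounded up to 2279830; 2,279,830 required, 2,279,830 in favor — approved.
Series B: 3/5 of 9444085 = 5666451; 5,666,451 required, 5,668,945 in favor — approved.
Series C: 4/5 of 2217481 = 1773984.80, rounded up to 1773985; 1,773,985 required, 1,774,007 in favor — approved.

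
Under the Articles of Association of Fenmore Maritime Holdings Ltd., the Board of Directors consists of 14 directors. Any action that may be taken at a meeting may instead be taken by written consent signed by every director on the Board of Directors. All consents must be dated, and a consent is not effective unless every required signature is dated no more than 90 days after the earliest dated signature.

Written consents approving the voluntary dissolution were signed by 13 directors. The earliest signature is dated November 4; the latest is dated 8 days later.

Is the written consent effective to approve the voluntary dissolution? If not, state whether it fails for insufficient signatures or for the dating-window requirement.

Not effective — insufficient signatures.

Signatures required: all of 14 — unanimous means all 14, so 14 needed; 13 signed. Insufficient.
Dating window: the latest signature is 8 days after the earliest; the limit is 90 days. Within the window.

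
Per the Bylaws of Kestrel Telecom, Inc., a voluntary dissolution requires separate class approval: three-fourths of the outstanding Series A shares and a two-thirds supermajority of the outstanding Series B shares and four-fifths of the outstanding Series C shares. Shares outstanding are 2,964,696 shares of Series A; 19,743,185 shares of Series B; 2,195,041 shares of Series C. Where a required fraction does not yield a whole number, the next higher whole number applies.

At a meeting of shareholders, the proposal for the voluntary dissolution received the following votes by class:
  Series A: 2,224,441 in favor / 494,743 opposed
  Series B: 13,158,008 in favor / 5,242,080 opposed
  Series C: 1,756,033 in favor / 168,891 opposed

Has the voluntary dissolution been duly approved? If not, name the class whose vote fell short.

Series A: 3/4 of 2964696 = 2223522; 2,223,522 required, 2,224,441 in favor — approved.
Series B: 2/3 of 19743185 = 13162123.33, rounded up to 13162124; 13,162,124 required, 13,158,008 in favor — not approved.
Series C: 4/5 of 2195041 = 1756032.80, rounded up to 1756033; 1,756,033 required, 1,756,033 in favor — approved.

Not approved — the Series B shares did not give the required vote.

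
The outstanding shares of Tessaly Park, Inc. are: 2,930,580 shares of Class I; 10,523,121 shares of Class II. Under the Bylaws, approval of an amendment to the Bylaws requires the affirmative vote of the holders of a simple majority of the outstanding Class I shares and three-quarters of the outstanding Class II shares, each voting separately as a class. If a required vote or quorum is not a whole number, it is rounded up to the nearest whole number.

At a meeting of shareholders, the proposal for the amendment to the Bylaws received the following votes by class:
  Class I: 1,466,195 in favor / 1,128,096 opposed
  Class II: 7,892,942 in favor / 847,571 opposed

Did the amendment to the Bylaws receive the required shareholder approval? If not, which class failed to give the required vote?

Class I: a majority of 2930580 is 1465291; 1,465,291 required, 1,466,195 in favor — approved.
Class II: 3/4 of 10523121 = 7892340.75, rounded up to 7892341; 7,892,341 required, 7,892,942 in favor — approved.

Approved — every class gave the required vote.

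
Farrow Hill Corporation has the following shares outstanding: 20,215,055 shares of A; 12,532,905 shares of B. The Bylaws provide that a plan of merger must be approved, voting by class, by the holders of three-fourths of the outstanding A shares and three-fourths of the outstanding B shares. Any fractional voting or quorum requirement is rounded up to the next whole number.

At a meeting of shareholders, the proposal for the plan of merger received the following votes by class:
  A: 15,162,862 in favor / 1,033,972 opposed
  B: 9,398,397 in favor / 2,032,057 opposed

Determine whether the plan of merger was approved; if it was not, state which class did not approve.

A: 3/4 of 20215055 = 15161291.25, rounded up to 15161292; 15,161,292 required, 15,162,862 in favor — approved.
B: 3/4 of 12532905 = 9399678.75, rounded up to 9399679; 9,399,679 required, 9,398,397 in favor — not approved.

Not approved — the B shares did not give the required vote.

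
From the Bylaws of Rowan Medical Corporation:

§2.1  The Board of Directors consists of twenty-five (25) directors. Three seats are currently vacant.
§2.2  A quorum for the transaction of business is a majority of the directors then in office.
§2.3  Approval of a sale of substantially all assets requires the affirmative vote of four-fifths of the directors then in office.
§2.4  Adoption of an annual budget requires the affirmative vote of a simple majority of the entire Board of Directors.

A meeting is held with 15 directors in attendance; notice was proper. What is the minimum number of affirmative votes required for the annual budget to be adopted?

The annual budget requires a majority of the entire Board of Directors (25).
A majority of 25 is 13.

13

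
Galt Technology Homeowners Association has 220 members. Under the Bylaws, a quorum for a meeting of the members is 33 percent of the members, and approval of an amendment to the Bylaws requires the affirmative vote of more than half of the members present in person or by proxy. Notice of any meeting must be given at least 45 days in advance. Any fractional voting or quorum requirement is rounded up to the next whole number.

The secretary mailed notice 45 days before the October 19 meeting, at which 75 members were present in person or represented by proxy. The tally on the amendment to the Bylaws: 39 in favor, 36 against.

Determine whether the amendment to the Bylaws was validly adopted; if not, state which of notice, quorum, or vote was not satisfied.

Notice: 45 days given; 45 required. Satisfied.
Quorum: 33% of 220 = 72.60, rounded up to 73; 75 present. Satisfied.
Vote: requires a majority of those present (75); a majority of 75 is 38, so 38 needed; 39 in favor. Satisfied.

Valid — all requirements satisfied.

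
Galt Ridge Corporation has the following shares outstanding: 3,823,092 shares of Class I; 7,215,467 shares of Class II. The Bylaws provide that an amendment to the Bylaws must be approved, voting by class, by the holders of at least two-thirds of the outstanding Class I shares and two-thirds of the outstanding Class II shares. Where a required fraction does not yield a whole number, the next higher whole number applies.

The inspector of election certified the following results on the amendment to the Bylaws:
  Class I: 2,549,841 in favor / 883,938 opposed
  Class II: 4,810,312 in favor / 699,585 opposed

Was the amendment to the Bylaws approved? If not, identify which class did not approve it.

Class I: 2/3 of 3823092 = 2548728; 2,548,728 required, 2,549,841 in favor — approved.
Class II: 2/3 of 7215467 = 4810311.33, rounded up to 4810312; 4,810,312 required, 4,810,312 in favor — approved.

Approved — every class gave the required vote.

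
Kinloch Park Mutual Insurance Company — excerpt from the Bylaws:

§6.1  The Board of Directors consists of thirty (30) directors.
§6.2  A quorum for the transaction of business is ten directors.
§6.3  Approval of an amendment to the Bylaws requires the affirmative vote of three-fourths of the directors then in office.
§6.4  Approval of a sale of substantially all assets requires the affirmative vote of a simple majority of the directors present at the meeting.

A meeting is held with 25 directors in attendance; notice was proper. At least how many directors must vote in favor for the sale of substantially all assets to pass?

13

The sale of substantially all assets requires a majority of the directors present (25).
A majority of 25 is 13.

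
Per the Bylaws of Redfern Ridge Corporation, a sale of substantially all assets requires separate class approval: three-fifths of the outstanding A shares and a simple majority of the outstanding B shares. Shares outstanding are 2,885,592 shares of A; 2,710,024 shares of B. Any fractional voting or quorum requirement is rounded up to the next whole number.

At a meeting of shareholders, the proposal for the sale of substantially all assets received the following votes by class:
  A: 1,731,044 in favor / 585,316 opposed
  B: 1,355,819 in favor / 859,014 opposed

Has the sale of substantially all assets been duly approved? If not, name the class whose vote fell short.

A: 3/5 of 2885592 = 1731355.20, rounded up to 1731356; 1,731,356 required, 1,731,044 in favor — not approved.
B: a majority of 2710024 is 1355013; 1,355,013 required, 1,355,819 in favor — approved.

Not approved — the A shares did not give the required vote.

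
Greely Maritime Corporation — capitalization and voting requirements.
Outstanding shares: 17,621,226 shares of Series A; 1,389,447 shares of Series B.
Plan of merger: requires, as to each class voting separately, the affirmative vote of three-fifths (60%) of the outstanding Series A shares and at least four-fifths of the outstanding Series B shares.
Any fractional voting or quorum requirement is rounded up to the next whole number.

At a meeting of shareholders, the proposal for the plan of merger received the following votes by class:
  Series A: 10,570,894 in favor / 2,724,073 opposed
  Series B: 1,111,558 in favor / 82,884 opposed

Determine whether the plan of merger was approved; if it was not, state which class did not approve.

Series A: 3/5 of 17621226 = 10572735.60, rounded up to 10572736; 10,572,736 required, 10,570,894 in favor — not approved.
Series B: 4/5 of 1389447 = 1111557.60, rounded up to 1111558; 1,111,558 required, 1,111,558 in favor — approved.

Not approved — the Series A shares did not give the required vote.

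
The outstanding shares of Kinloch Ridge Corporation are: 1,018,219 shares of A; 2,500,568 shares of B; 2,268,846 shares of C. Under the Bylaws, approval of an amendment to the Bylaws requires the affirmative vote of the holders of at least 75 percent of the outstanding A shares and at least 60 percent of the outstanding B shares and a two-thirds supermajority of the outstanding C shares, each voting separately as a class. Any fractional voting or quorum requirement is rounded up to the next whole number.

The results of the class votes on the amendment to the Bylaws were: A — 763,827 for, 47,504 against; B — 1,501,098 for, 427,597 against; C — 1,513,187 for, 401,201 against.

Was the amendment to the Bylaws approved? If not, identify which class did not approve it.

Approved — every class gave the required vote.

A: 3/4 of 1018219 = 763664.25, rounded up to 763665; 763,665 required, 763,827 in favor — approved.
B: 3/5 of 2500568 = 1500340.80, rounded up to 1500341; 1,500,341 required, 1,501,098 in favor — approved.
C: 2/3 of 2268846 = 1512564; 1,512,564 required, 1,513,187 in favor — approved.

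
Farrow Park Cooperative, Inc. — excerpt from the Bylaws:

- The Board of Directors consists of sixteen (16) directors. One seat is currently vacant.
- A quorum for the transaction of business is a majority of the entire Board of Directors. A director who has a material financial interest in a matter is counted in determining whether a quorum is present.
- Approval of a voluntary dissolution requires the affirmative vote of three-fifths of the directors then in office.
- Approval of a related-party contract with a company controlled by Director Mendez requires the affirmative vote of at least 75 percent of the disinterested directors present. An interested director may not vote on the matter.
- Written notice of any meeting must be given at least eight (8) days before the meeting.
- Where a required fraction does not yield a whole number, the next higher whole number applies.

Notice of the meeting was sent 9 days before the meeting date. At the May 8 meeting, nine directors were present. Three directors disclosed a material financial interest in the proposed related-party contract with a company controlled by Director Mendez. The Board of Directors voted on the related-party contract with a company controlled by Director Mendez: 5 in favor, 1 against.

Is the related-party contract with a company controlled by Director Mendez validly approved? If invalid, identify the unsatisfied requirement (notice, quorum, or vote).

Notice: 9 days given; 8 required (9 ≥ 8). Satisfied.
Quorum: 9 present (interested directors count toward quorum); quorum is 9. Satisfied.
Vote: the related-party contract with a company controlled by Director Mendez requires three-fourths of the disinterested directors present (9 − 3 = 6). 3/4 of 6 = 4.50, rounded up to 5, so 5 affirmative votes are needed; 5 voted in favor. Satisfied.

Valid — all requirements satisfied.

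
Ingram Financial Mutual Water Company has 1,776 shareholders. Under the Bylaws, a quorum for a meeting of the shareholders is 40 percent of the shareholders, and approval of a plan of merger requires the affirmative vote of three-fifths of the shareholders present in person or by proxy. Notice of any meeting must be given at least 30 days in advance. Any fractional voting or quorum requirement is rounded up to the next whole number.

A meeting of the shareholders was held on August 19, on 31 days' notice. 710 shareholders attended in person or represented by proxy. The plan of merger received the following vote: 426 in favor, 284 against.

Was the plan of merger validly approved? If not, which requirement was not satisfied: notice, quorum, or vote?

Invalid — quorum requirement not satisfied.

Notice: 31 days given; 30 required. Satisfied.
Quorum: 40% of 1,776 = 710.40, rounded up to 711; 710 present. Not satisfied.
Vote: requires three-fifths of those present (710); 3/5 of 710 = 426, so 426 needed; 426 in favor. Satisfied.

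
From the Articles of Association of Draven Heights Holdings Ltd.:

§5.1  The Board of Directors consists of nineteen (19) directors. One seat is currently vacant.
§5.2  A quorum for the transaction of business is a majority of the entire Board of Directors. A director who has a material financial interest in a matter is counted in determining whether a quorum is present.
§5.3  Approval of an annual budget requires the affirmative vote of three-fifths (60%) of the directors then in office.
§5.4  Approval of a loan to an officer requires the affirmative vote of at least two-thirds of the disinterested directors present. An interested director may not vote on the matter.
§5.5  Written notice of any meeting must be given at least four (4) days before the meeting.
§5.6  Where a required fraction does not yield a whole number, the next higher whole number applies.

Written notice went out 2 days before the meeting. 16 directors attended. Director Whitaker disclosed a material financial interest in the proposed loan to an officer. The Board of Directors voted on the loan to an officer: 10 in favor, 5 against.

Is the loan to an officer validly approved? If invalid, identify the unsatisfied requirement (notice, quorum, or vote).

Notice: 2 days given; 4 required (2 < 4). Not satisfied.
Quorum: 16 present (interested directors count toward quorum); quorum is 10. Satisfied.
Vote: the loan to an officer requires two-thirds of the disinterested directors present (16 − 1 = 15). 2/3 of 15 = 10, so 10 affirmative votes are needed; 10 voted in favor. Satisfied.

Invalid — notice requirement not satisfied.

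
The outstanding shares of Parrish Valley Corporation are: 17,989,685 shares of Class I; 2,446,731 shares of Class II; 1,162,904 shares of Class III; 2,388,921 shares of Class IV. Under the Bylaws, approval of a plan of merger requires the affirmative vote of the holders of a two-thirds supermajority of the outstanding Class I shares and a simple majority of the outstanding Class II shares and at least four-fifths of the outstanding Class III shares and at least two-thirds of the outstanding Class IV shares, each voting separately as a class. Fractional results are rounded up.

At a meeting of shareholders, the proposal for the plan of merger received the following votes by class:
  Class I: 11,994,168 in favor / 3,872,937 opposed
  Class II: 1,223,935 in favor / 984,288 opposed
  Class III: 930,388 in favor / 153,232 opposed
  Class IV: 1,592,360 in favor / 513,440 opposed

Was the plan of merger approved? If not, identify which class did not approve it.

Class I: 2/3 of 17989685 = 11993123.33, rounded up to 11993124; 11,993,124 required, 11,994,168 in favor — approved.
Class II: a majority of 2446731 is 1223366; 1,223,366 required, 1,223,935 in favor — approved.
Class III: 4/5 of 1162904 = 930323.20, rounded up to 930324; 930,324 required, 930,388 in favor — approved.
Class IV: 2/3 of 2388921 = 1592614; 1,592,614 required, 1,592,360 in favor — not approved.

Not approved — the Class IV shares did not give the required vote.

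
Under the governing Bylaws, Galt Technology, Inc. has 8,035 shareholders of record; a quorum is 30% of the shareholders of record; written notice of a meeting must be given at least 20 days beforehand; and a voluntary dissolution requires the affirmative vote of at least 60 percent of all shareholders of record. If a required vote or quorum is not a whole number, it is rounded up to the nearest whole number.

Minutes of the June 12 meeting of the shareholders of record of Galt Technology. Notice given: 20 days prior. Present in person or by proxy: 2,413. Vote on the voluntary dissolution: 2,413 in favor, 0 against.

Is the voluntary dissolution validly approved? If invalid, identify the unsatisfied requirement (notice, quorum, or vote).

Notice: 20 days given; 20 required. Satisfied.
Quorum: 30% of 8,035 = 2,410.50, rounded up to 2,411; 2,413 present. Satisfied.
Vote: requires three-fifths of all shareholders of record (8,035); 3/5 of 8035 = 4821, so 4,821 needed; 2,413 in favor. Not satisfied.

Invalid — vote requirement not satisfied.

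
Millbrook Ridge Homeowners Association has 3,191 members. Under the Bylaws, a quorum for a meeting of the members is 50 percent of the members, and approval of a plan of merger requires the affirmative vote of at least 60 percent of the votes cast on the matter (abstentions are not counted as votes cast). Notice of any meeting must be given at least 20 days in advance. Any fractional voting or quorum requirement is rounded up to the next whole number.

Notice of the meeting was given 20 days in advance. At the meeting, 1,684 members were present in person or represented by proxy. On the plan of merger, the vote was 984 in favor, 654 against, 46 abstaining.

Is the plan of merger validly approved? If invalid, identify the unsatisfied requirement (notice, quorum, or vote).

Notice: 20 days given; 20 required. Satisfied.
Quorum: 50% of 3,191 = 1,595.50, rounded up to 1,596; 1,684 present. Satisfied.
Vote: requires three-fifths of the votes cast (1,684 − 46 abstaining = 1,638); 3/5 of 1638 = 982.80, rounded up to 983, so 983 needed; 984 in favor. Satisfied.

Valid — all requirements satisfied.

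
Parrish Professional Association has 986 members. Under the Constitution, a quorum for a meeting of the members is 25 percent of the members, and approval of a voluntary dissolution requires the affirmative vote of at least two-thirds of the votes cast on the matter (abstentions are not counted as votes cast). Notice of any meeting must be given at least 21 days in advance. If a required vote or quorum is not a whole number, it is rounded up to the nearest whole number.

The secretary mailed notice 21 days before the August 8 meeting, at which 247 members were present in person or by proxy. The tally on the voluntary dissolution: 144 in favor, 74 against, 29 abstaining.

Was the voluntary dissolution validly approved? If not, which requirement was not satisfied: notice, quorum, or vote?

Notice: 21 days given; 21 required. Satisfied.
Quorum: 25% of 986 = 246.50, rounded up to 247; 247 present. Satisfied.
Vote: requires two-thirds of the votes cast (247 − 29 abstaining = 218); 2/3 of 218 = 145.33, rounded up to 146, so 146 needed; 144 in favor. Not satisfied.

Invalid — vote requirement not satisfied.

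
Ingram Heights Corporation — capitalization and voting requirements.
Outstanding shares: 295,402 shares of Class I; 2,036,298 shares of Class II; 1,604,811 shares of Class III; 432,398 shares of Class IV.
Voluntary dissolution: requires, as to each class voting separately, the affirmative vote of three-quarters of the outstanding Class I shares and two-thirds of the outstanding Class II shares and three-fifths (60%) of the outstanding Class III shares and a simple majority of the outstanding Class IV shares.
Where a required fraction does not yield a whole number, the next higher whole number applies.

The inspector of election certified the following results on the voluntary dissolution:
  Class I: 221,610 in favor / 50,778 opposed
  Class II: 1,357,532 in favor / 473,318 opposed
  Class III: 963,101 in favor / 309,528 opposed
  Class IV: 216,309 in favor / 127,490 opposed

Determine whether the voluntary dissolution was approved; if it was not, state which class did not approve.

Approved — every class gave the required vote.

Class I: 3/4 of 295402 = 221551.50, rounded up to 221552; 221,552 required, 221,610 in favor — approved.
Class II: 2/3 of 2036298 = 1357532; 1,357,532 required, 1,357,532 in favor — approved.
Class III: 3/5 of 1604811 = 962886.60, rounded up to 962887; 962,887 required, 963,101 in favor — approved.
Class IV: a majority of 432398 is 216200; 216,200 required, 216,309 in favor — approved.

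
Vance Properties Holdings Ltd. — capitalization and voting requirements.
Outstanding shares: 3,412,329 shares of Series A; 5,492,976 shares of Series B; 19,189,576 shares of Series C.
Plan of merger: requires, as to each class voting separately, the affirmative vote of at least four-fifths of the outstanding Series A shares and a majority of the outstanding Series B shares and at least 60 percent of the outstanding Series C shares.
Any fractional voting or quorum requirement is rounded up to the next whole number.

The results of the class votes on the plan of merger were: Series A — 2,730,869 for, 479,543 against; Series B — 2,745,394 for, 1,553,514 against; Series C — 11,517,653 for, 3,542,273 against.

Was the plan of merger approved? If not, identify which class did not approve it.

Series A: 4/5 of 3412329 = 2729863.20, rounded up to 2729864; 2,729,864 required, 2,730,869 in favor — approved.
Series B: a majority of 5492976 is 2746489; 2,746,489 required, 2,745,394 in favor — not approved.
Series C: 3/5 of 19189576 = 11513745.60, rounded up to 11513746; 11,513,746 required, 11,517,653 in favor — approved.

Not approved — the Series B shares did not give the required vote.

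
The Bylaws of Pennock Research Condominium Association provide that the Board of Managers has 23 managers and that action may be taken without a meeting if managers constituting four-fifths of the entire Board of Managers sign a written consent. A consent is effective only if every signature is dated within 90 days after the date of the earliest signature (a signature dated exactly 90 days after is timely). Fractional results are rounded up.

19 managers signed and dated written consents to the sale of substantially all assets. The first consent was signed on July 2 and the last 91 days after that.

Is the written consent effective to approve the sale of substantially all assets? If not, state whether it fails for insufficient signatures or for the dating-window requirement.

Not effective — dating-window requirement not satisfied.

Signatures required: four-fifths of 23 — 4/5 of 23 = 18.40, rounded up to 19, so 19 needed; 19 signed. Sufficient.
Dating window: the latest signature is 91 days after the earliest; the limit is 90 days. Outside the window.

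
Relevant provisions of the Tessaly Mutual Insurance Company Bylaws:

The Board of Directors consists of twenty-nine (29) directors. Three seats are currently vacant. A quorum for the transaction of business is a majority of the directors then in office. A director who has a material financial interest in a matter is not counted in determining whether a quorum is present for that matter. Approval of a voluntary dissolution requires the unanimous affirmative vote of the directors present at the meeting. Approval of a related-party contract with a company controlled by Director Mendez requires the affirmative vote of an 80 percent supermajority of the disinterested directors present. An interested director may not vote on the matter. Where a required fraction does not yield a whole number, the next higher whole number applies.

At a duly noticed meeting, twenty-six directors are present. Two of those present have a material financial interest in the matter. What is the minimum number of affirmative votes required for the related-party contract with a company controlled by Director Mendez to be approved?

20

The related-party contract with a company controlled by Director Mendez requires four-fifths of the disinterested directors present (26 − 2 = 24).
4/5 of 24 = 19.20, rounded up to 20.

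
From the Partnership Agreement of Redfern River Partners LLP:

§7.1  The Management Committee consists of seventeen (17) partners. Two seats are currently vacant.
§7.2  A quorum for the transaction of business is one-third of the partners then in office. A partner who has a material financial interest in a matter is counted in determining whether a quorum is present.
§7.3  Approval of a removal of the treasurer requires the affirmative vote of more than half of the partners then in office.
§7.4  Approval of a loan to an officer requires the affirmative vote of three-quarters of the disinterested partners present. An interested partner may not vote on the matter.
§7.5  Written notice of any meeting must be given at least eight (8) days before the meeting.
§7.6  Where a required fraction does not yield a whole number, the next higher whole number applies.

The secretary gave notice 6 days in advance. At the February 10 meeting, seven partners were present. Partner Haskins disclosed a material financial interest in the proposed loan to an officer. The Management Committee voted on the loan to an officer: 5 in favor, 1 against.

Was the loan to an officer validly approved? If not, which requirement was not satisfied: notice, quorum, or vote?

Notice: 6 days given; 8 required (6 < 8). Not satisfied.
Quorum: 7 present (interested partners count toward quorum); quorum is 5. Satisfied.
Vote: the loan to an officer requires three-fourths of the disinterested partners present (7 − 1 = 6). 3/4 of 6 = 4.50, rounded up to 5, so 5 affirmative votes are needed; 5 voted in favor. Satisfied.

Invalid — notice requirement not satisfied.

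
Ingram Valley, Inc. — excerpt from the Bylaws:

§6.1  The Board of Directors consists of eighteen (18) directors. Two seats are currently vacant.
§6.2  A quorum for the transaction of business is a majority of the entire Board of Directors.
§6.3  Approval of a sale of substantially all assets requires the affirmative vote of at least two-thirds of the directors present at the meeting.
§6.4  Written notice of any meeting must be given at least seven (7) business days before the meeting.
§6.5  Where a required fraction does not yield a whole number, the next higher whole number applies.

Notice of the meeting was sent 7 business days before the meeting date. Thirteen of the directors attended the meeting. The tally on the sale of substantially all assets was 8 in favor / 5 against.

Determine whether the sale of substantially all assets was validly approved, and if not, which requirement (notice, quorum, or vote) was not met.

Notice: 7 business days given; 7 required (7 ≥ 7). Satisfied.
Quorum: 13 present; quorum is 10. Satisfied.
Vote: the sale of substantially all assets requires two-thirds of the directors present (13). 2/3 of 13 = 8.67, rounded up to 9, so 9 affirmative votes are needed; 8 voted in favor. Not satisfied.

Invalid — vote requirement not satisfied.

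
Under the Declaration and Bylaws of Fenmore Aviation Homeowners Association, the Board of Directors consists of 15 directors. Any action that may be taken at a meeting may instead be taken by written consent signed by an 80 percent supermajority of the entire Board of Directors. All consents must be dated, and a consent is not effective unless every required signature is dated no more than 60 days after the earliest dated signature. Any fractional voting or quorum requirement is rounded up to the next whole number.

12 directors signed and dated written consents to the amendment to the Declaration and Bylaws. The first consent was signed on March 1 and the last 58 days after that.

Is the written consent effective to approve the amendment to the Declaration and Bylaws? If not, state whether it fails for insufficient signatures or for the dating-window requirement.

Effective — both the signature and dating-window requirements are satisfied.

Signatures required: an 80 percent supermajority of 15 — 4/5 of 15 = 12, so 12 needed; 12 signed. Sufficient.
Dating window: the latest signature is 58 days after the earliest; the limit is 60 days. Within the window.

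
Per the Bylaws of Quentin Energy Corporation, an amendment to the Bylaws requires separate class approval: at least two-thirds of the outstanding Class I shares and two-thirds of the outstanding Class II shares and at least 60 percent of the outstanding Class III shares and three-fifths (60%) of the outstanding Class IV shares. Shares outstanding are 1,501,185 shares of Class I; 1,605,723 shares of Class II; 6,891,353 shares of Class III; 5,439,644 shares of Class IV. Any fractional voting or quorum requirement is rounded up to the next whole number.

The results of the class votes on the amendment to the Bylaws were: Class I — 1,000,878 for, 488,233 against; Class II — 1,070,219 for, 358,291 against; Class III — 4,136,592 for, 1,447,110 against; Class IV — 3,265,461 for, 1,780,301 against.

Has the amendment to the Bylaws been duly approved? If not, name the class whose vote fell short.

Not approved — the Class II shares did not give the required vote.

Class I: 2/3 of 1501185 = 1000790; 1,000,790 required, 1,000,878 in favor — approved.
Class II: 2/3 of 1605723 = 1070482; 1,070,482 required, 1,070,219 in favor — not approved.
Class III: 3/5 of 6891353 = 4134811.80, rounded up to 4134812; 4,134,812 required, 4,136,592 in favor — approved.
Class IV: 3/5 of 5439644 = 3263786.40, rounded up to 3263787; 3,263,787 required, 3,265,461 in favor — approved.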